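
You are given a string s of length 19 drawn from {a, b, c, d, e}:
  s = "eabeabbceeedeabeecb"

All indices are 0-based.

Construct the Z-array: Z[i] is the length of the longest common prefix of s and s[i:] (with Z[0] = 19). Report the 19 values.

[19, 0, 0, 3, 0, 0, 0, 0, 1, 1, 1, 0, 4, 0, 0, 1, 1, 0, 0]

Z[0]=19
i=1: outside box; Z[1]=0
i=2: outside box; Z[2]=0
i=3: outside box; Z[3]=3 grow→box=[3,6)
i=4: min(r-i=2, Z[1]=0)=0; Z[4]=0
i=5: min(r-i=1, Z[2]=0)=0; Z[5]=0
i=6: outside box; Z[6]=0
i=7: outside box; Z[7]=0
i=8: outside box; Z[8]=1 grow→box=[8,9)
i=9: outside box; Z[9]=1 grow→box=[9,10)
i=10: outside box; Z[10]=1 grow→box=[10,11)
i=11: outside box; Z[11]=0
i=12: outside box; Z[12]=4 grow→box=[12,16)
i=13: min(r-i=3, Z[1]=0)=0; Z[13]=0
i=14: min(r-i=2, Z[2]=0)=0; Z[14]=0
i=15: min(r-i=1, Z[3]=3)=1; Z[15]=1
i=16: outside box; Z[16]=1 grow→box=[16,17)
i=17: outside box; Z[17]=0
i=18: outside box; Z[18]=0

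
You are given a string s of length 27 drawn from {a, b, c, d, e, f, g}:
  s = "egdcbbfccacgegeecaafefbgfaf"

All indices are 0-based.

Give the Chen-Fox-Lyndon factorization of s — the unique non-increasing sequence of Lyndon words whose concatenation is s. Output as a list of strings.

["eg", "d", "c", "bbfcc", "acgegeec", "aafefbgfaf"]

emit factor 1: 'eg' (i=0, period=2)
emit factor 2: 'd' (i=2, period=1)
emit factor 3: 'c' (i=3, period=1)
emit factor 4: 'bbfcc' (i=4, period=5)
emit factor 5: 'acgegeec' (i=9, period=8)
emit factor 6: 'aafefbgfaf' (i=17, period=10)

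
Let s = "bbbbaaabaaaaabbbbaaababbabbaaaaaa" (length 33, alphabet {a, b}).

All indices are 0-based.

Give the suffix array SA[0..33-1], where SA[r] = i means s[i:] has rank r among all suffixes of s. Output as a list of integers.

[32, 31, 30, 29, 28, 27, 8, 9, 4, 17, 10, 5, 18, 11, 6, 19, 24, 21, 12, 26, 7, 3, 16, 23, 20, 25, 2, 15, 22, 1, 14, 0, 13]

rank | idx | suffix
   0 |  32 | a
   1 |  31 | aa
   2 |  30 | aaa
   3 |  29 | aaaa
   4 |  28 | aaaaa
   5 |  27 | aaaaaa
   6 |   8 | aaaaabbbbaaababbabbaaaaaa
   7 |   9 | aaaabbbbaaababbabbaaaaaa
   8 |   4 | aaabaaaaabbbbaaababbabbaaaaaa
   9 |  17 | aaababbabbaaaaaa
  10 |  10 | aaabbbbaaababbabbaaaaaa
  11 |   5 | aabaaaaabbbbaaababbabbaaaaaa
  12 |  18 | aababbabbaaaaaa
  13 |  11 | aabbbbaaababbabbaaaaaa
  14 |   6 | abaaaaabbbbaaababbabbaaaaaa
  15 |  19 | ababbabbaaaaaa
  16 |  24 | abbaaaaaa
  17 |  21 | abbabbaaaaaa
  18 |  12 | abbbbaaababbabbaaaaaa
  19 |  26 | baaaaaa
  20 |   7 | baaaaabbbbaaababbabbaaaaaa
  21 |   3 | baaabaaaaabbbbaaababbabbaaaaaa
  22 |  16 | baaababbabbaaaaaa
  23 |  23 | babbaaaaaa
  24 |  20 | babbabbaaaaaa
  25 |  25 | bbaaaaaa
  26 |   2 | bbaaabaaaaabbbbaaababbabbaaaaaa
  27 |  15 | bbaaababbabbaaaaaa
  28 |  22 | bbabbaaaaaa
  29 |   1 | bbbaaabaaaaabbbbaaababbabbaaaaaa
  30 |  14 | bbbaaababbabbaaaaaa
  31 |   0 | bbbbaaabaaaaabbbbaaababbabbaaaaaa
  32 |  13 | bbbbaaababbabbaaaaaa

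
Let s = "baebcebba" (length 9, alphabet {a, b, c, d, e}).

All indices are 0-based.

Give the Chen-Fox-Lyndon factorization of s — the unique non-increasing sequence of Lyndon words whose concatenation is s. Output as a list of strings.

emit factor 1: 'b' (i=0, period=1)
emit factor 2: 'aebcebb' (i=1, period=7)
emit factor 3: 'a' (i=8, period=1)

["b", "aebcebb", "a"]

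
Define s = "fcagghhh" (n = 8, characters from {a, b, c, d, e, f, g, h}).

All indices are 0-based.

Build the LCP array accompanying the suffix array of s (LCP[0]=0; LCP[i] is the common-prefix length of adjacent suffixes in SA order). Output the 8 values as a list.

sorted suffixes:
  #0 SA[0]=2  'agghhh'
  #1 SA[1]=1  'cagghhh'
  #2 SA[2]=0  'fcagghhh'
  #3 SA[3]=3  'gghhh'
  #4 SA[4]=4  'ghhh'
  #5 SA[5]=7  'h'
  #6 SA[6]=6  'hh'
  #7 SA[7]=5  'hhh'

SA = [2, 1, 0, 3, 4, 7, 6, 5]
[i] adj suffixes → lcp
  [1] 2/1 → 0 ('')
  [2] 1/0 → 0 ('')
  [3] 0/3 → 0 ('')
  [4] 3/4 → 1 ('g')
  [5] 4/7 → 0 ('')
  [6] 7/6 → 1 ('h')
  [7] 6/5 → 2 ('hh')

[0, 0, 0, 0, 1, 0, 1, 2]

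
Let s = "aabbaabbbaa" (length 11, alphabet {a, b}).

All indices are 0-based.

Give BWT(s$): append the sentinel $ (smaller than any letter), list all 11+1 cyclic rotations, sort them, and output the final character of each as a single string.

aab$baabbbaa

rank  rotation      last
    0  $aabbaabbbaa  a
    1  a$aabbaabbba  a
    2  aa$aabbaabbb  b
    3  aabbaabbbaa$  $
    4  aabbbaa$aabb  b
    5  abbaabbbaa$a  a
    6  abbbaa$aabba  a
    7  baa$aabbaabb  b
    8  baabbbaa$aab  b
    9  bbaa$aabbaab  b
   10  bbaabbbaa$aa  a
   11  bbbaa$aabbaa  a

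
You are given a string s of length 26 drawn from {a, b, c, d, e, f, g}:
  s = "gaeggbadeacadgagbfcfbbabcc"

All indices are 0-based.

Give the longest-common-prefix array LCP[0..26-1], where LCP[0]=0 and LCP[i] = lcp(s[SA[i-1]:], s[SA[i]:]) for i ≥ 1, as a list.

rank | idx | suffix
   0 |  22 | abcc
   1 |   9 | acadgagbfcfbbabcc
   2 |   6 | adeacadgagbfcfbbabcc
   3 |  11 | adgagbfcfbbabcc
   4 |   1 | aeggbadeacadgagbfcfbbabcc
   5 |  14 | agbfcfbbabcc
   6 |  21 | babcc
   7 |   5 | badeacadgagbfcfbbabcc
   8 |  20 | bbabcc
   9 |  23 | bcc
  10 |  16 | bfcfbbabcc
  11 |  25 | c
  12 |  10 | cadgagbfcfbbabcc
  13 |  24 | cc
  14 |  18 | cfbbabcc
  15 |   7 | deacadgagbfcfbbabcc
  16 |  12 | dgagbfcfbbabcc
  17 |   8 | eacadgagbfcfbbabcc
  18 |   2 | eggbadeacadgagbfcfbbabcc
  19 |  19 | fbbabcc
  20 |  17 | fcfbbabcc
  21 |   0 | gaeggbadeacadgagbfcfbbabcc
  22 |  13 | gagbfcfbbabcc
  23 |   4 | gbadeacadgagbfcfbbabcc
  24 |  15 | gbfcfbbabcc
  25 |   3 | ggbadeacadgagbfcfbbabcc

SA = [22, 9, 6, 11, 1, 14, 21, 5, 20, 23, 16, 25, 10, 24, 18, 7, 12, 8, 2, 19, 17, 0, 13, 4, 15, 3]
rank  pair      lcp
   1  s[22:],s[9:]  1  'a'
   2  s[9:],s[6:]  1  'a'
   3  s[6:],s[11:]  2  'ad'
   4  s[11:],s[1:]  1  'a'
   5  s[1:],s[14:]  1  'a'
   6  s[14:],s[21:]  0  ''
   7  s[21:],s[5:]  2  'ba'
   8  s[5:],s[20:]  1  'b'
   9  s[20:],s[23:]  1  'b'
  10  s[23:],s[16:]  1  'b'
  11  s[16:],s[25:]  0  ''
  12  s[25:],s[10:]  1  'c'
  13  s[10:],s[24:]  1  'c'
  14  s[24:],s[18:]  1  'c'
  15  s[18:],s[7:]  0  ''
  16  s[7:],s[12:]  1  'd'
  17  s[12:],s[8:]  0  ''
  18  s[8:],s[2:]  1  'e'
  19  s[2:],s[19:]  0  ''
  20  s[19:],s[17:]  1  'f'
  21  s[17:],s[0:]  0  ''
  22  s[0:],s[13:]  2  'ga'
  23  s[13:],s[4:]  1  'g'
  24  s[4:],s[15:]  2  'gb'
  25  s[15:],s[3:]  1  'g'

[0, 1, 1, 2, 1, 1, 0, 2, 1, 1, 1, 0, 1, 1, 1, 0, 1, 0, 1, 0, 1, 0, 2, 1, 2, 1]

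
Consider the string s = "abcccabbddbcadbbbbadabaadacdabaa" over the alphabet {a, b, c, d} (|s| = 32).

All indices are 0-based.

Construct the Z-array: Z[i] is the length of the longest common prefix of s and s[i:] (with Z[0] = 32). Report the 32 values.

Z[0]=32
i=1: i≥r, start 0; Z[1]=0
i=2: i≥r, start 0; Z[2]=0
i=3: i≥r, start 0; Z[3]=0
i=4: i≥r, start 0; Z[4]=0
i=5: i≥r, start 0; Z[5]=2 grow→box=[5,7)
i=6: min(r-i=1, Z[1]=0)=0; Z[6]=0
i=7: i≥r, start 0; Z[7]=0
i=8: i≥r, start 0; Z[8]=0
i=9: i≥r, start 0; Z[9]=0
i=10: i≥r, start 0; Z[10]=0
i=11: i≥r, start 0; Z[11]=0
i=12: i≥r, start 0; Z[12]=1 grow→box=[12,13)
i=13: i≥r, start 0; Z[13]=0
i=14: i≥r, start 0; Z[14]=0
i=15: i≥r, start 0; Z[15]=0
i=16: i≥r, start 0; Z[16]=0
i=17: i≥r, start 0; Z[17]=0
i=18: i≥r, start 0; Z[18]=1 grow→box=[18,19)
i=19: i≥r, start 0; Z[19]=0
i=20: i≥r, start 0; Z[20]=2 grow→box=[20,22)
i=21: min(r-i=1, Z[1]=0)=0; Z[21]=0
i=22: i≥r, start 0; Z[22]=1 grow→box=[22,23)
i=23: i≥r, start 0; Z[23]=1 grow→box=[23,24)
i=24: i≥r, start 0; Z[24]=0
i=25: i≥r, start 0; Z[25]=1 grow→box=[25,26)
i=26: i≥r, start 0; Z[26]=0
i=27: i≥r, start 0; Z[27]=0
i=28: i≥r, start 0; Z[28]=2 grow→box=[28,30)
i=29: min(r-i=1, Z[1]=0)=0; Z[29]=0
i=30: i≥r, start 0; Z[30]=1 grow→box=[30,31)
i=31: i≥r, start 0; Z[31]=1 grow→box=[31,32)

[32, 0, 0, 0, 0, 2, 0, 0, 0, 0, 0, 0, 1, 0, 0, 0, 0, 0, 1, 0, 2, 0, 1, 1, 0, 1, 0, 0, 2, 0, 1, 1]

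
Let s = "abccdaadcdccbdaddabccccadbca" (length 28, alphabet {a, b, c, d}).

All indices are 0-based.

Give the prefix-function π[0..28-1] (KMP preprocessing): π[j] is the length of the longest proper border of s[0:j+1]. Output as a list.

[0, 0, 0, 0, 0, 1, 1, 0, 0, 0, 0, 0, 0, 0, 1, 0, 0, 1, 2, 3, 4, 0, 0, 1, 0, 0, 0, 1]

π[0] = 0
j=1 s[j]='b': π[1]=0 (border '')
j=2 s[j]='c': π[2]=0 (border '')
j=3 s[j]='c': π[3]=0 (border '')
j=4 s[j]='d': π[4]=0 (border '')
j=5 s[j]='a': π[5]=1 (border 'a')
j=6 s[j]='a': k: 1→0; π[6]=1 (border 'a')
j=7 s[j]='d': k: 1→0; π[7]=0 (border '')
j=8 s[j]='c': π[8]=0 (border '')
j=9 s[j]='d': π[9]=0 (border '')
j=10 s[j]='c': π[10]=0 (border '')
j=11 s[j]='c': π[11]=0 (border '')
j=12 s[j]='b': π[12]=0 (border '')
j=13 s[j]='d': π[13]=0 (border '')
j=14 s[j]='a': π[14]=1 (border 'a')
j=15 s[j]='d': k: 1→0; π[15]=0 (border '')
j=16 s[j]='d': π[16]=0 (border '')
j=17 s[j]='a': π[17]=1 (border 'a')
j=18 s[j]='b': π[18]=2 (border 'ab')
j=19 s[j]='c': π[19]=3 (border 'abc')
j=20 s[j]='c': π[20]=4 (border 'abcc')
j=21 s[j]='c': k: 4→0; π[21]=0 (border '')
j=22 s[j]='c': π[22]=0 (border '')
j=23 s[j]='a': π[23]=1 (border 'a')
j=24 s[j]='d': k: 1→0; π[24]=0 (border '')
j=25 s[j]='b': π[25]=0 (border '')
j=26 s[j]='c': π[26]=0 (border '')
j=27 s[j]='a': π[27]=1 (border 'a')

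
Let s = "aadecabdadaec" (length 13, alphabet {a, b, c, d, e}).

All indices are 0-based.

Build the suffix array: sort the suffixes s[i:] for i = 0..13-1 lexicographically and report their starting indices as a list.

rank | idx | suffix
   0 |   0 | aadecabdadaec
   1 |   5 | abdadaec
   2 |   8 | adaec
   3 |   1 | adecabdadaec
   4 |  10 | aec
   5 |   6 | bdadaec
   6 |  12 | c
   7 |   4 | cabdadaec
   8 |   7 | dadaec
   9 |   9 | daec
  10 |   2 | decabdadaec
  11 |  11 | ec
  12 |   3 | ecabdadaec

[0, 5, 8, 1, 10, 6, 12, 4, 7, 9, 2, 11, 3]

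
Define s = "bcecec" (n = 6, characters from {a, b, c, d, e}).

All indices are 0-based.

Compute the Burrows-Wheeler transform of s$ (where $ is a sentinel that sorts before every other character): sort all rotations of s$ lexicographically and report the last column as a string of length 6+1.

c$eebcc

rank  rotation last
    0  $bcecec  c
    1  bcecec$  $
    2  c$bcece  e
    3  cec$bce  e
    4  cecec$b  b
    5  ec$bcec  c
    6  ecec$bc  c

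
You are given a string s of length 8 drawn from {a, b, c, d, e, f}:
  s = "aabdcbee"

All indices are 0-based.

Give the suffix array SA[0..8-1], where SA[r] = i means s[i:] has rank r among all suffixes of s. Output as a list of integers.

rank | idx | suffix
   0 |   0 | aabdcbee
   1 |   1 | abdcbee
   2 |   2 | bdcbee
   3 |   5 | bee
   4 |   4 | cbee
   5 |   3 | dcbee
   6 |   7 | e
   7 |   6 | ee

[0, 1, 2, 5, 4, 3, 7, 6]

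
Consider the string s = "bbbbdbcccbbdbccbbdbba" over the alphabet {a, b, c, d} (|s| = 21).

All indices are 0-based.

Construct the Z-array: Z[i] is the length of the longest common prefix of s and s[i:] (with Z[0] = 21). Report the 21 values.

[21, 3, 2, 1, 0, 1, 0, 0, 0, 2, 1, 0, 1, 0, 0, 2, 1, 0, 2, 1, 0]

Z[0]=21
i=1: i≥r, start 0; Z[1]=3 grow→box=[1,4)
i=2: min(r-i=2, Z[1]=3)=2; Z[2]=2
i=3: min(r-i=1, Z[2]=2)=1; Z[3]=1
i=4: i≥r, start 0; Z[4]=0
i=5: i≥r, start 0; Z[5]=1 grow→box=[5,6)
i=6: i≥r, start 0; Z[6]=0
i=7: i≥r, start 0; Z[7]=0
i=8: i≥r, start 0; Z[8]=0
i=9: i≥r, start 0; Z[9]=2 grow→box=[9,11)
i=10: min(r-i=1, Z[1]=3)=1; Z[10]=1
i=11: i≥r, start 0; Z[11]=0
i=12: i≥r, start 0; Z[12]=1 grow→box=[12,13)
i=13: i≥r, start 0; Z[13]=0
i=14: i≥r, start 0; Z[14]=0
i=15: i≥r, start 0; Z[15]=2 grow→box=[15,17)
i=16: min(r-i=1, Z[1]=3)=1; Z[16]=1
i=17: i≥r, start 0; Z[17]=0
i=18: i≥r, start 0; Z[18]=2 grow→box=[18,20)
i=19: min(r-i=1, Z[1]=3)=1; Z[19]=1
i=20: i≥r, start 0; Z[20]=0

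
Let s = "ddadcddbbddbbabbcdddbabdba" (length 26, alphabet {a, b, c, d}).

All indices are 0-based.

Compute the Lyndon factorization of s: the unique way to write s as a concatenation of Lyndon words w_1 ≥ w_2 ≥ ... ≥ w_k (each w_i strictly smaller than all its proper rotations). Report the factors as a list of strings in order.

emit factor 1: 'd' (i=0, period=1)
emit factor 2: 'd' (i=1, period=1)
emit factor 3: 'adcddbbddbb' (i=2, period=11)
emit factor 4: 'abbcdddbabdb' (i=13, period=12)
emit factor 5: 'a' (i=25, period=1)

["d", "d", "adcddbbddbb", "abbcdddbabdb", "a"]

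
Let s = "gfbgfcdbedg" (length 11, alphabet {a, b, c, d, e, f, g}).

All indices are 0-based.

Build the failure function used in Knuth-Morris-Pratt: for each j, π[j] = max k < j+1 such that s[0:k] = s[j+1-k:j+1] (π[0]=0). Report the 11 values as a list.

[0, 0, 0, 1, 2, 0, 0, 0, 0, 0, 1]

π[0] = 0
j=1 s[j]='f': π[1]=0 (border '')
j=2 s[j]='b': π[2]=0 (border '')
j=3 s[j]='g': π[3]=1 (border 'g')
j=4 s[j]='f': π[4]=2 (border 'gf')
j=5 s[j]='c': k: 2→0; π[5]=0 (border '')
j=6 s[j]='d': π[6]=0 (border '')
j=7 s[j]='b': π[7]=0 (border '')
j=8 s[j]='e': π[8]=0 (border '')
j=9 s[j]='d': π[9]=0 (border '')
j=10 s[j]='g': π[10]=1 (border 'g')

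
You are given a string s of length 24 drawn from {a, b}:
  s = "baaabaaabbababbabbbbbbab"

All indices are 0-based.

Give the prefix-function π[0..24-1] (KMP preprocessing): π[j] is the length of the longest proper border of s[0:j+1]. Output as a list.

π[0] = 0
j=1 s[j]='a': π[1]=0 (border '')
j=2 s[j]='a': π[2]=0 (border '')
j=3 s[j]='a': π[3]=0 (border '')
j=4 s[j]='b': π[4]=1 (border 'b')
j=5 s[j]='a': π[5]=2 (border 'ba')
j=6 s[j]='a': π[6]=3 (border 'baa')
j=7 s[j]='a': π[7]=4 (border 'baaa')
j=8 s[j]='b': π[8]=5 (border 'baaab')
j=9 s[j]='b': k: 5→1→0; π[9]=1 (border 'b')
j=10 s[j]='a': π[10]=2 (border 'ba')
j=11 s[j]='b': k: 2→0; π[11]=1 (border 'b')
j=12 s[j]='a': π[12]=2 (border 'ba')
j=13 s[j]='b': k: 2→0; π[13]=1 (border 'b')
j=14 s[j]='b': k: 1→0; π[14]=1 (border 'b')
j=15 s[j]='a': π[15]=2 (border 'ba')
j=16 s[j]='b': k: 2→0; π[16]=1 (border 'b')
j=17 s[j]='b': k: 1→0; π[17]=1 (border 'b')
j=18 s[j]='b': k: 1→0; π[18]=1 (border 'b')
j=19 s[j]='b': k: 1→0; π[19]=1 (border 'b')
j=20 s[j]='b': k: 1→0; π[20]=1 (border 'b')
j=21 s[j]='b': k: 1→0; π[21]=1 (border 'b')
j=22 s[j]='a': π[22]=2 (border 'ba')
j=23 s[j]='b': k: 2→0; π[23]=1 (border 'b')

[0, 0, 0, 0, 1, 2, 3, 4, 5, 1, 2, 1, 2, 1, 1, 2, 1, 1, 1, 1, 1, 1, 2, 1]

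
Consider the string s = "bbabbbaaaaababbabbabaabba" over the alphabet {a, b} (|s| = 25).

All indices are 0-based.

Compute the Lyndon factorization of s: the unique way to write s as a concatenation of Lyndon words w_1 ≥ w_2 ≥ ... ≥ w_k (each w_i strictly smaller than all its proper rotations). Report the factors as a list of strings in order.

emit factor 1: 'b' (i=0, period=1)
emit factor 2: 'b' (i=1, period=1)
emit factor 3: 'abbb' (i=2, period=4)
emit factor 4: 'aaaaababbabbabaabb' (i=6, period=18)
emit factor 5: 'a' (i=24, period=1)

["b", "b", "abbb", "aaaaababbabbabaabb", "a"]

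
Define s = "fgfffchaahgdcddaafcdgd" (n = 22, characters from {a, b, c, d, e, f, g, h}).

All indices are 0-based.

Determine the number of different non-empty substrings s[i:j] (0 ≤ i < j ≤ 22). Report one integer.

rank | idx | suffix
   0 |  15 | aafcdgd
   1 |   7 | aahgdcddaafcdgd
   2 |  16 | afcdgd
   3 |   8 | ahgdcddaafcdgd
   4 |  12 | cddaafcdgd
   5 |  18 | cdgd
   6 |   5 | chaahgdcddaafcdgd
   7 |  21 | d
   8 |  14 | daafcdgd
   9 |  11 | dcddaafcdgd
  10 |  13 | ddaafcdgd
  11 |  19 | dgd
  12 |  17 | fcdgd
  13 |   4 | fchaahgdcddaafcdgd
  14 |   3 | ffchaahgdcddaafcdgd
  15 |   2 | fffchaahgdcddaafcdgd
  16 |   0 | fgfffchaahgdcddaafcdgd
  17 |  20 | gd
  18 |  10 | gdcddaafcdgd
  19 |   1 | gfffchaahgdcddaafcdgd
  20 |   6 | haahgdcddaafcdgd
  21 |   9 | hgdcddaafcdgd

SA = [15, 7, 16, 8, 12, 18, 5, 21, 14, 11, 13, 19, 17, 4, 3, 2, 0, 20, 10, 1, 6, 9]
i: (SA[i-1],SA[i]) lcp shared
  1: (15,7) 2 'aa'
  2: (7,16) 1 'a'
  3: (16,8) 1 'a'
  4: (8,12) 0 ''
  5: (12,18) 2 'cd'
  6: (18,5) 1 'c'
  7: (5,21) 0 ''
  8: (21,14) 1 'd'
  9: (14,11) 1 'd'
  10: (11,13) 1 'd'
  11: (13,19) 1 'd'
  12: (19,17) 0 ''
  13: (17,4) 2 'fc'
  14: (4,3) 1 'f'
  15: (3,2) 2 'ff'
  16: (2,0) 1 'f'
  17: (0,20) 0 ''
  18: (20,10) 2 'gd'
  19: (10,1) 1 'g'
  20: (1,6) 0 ''
  21: (6,9) 1 'h'

n(n+1)/2 = 22·23/2 = 253
Σ LCP = 0 + 2 + 1 + 1 + 0 + 2 + 1 + 0 + 1 + 1 + 1 + 1 + 0 + 2 + 1 + 2 + 1 + 0 + 2 + 1 + 0 + 1 = 21
distinct = 253 − 21 = 232

232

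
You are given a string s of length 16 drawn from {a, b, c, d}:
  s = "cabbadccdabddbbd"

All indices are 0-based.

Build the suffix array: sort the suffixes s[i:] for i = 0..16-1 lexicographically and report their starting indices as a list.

[1, 9, 4, 3, 2, 13, 14, 10, 0, 6, 7, 15, 8, 12, 5, 11]

sorted suffixes:
  #0 SA[0]=1  'abbadccdabddbbd'
  #1 SA[1]=9  'abddbbd'
  #2 SA[2]=4  'adccdabddbbd'
  #3 SA[3]=3  'badccdabddbbd'
  #4 SA[4]=2  'bbadccdabddbbd'
  #5 SA[5]=13  'bbd'
  #6 SA[6]=14  'bd'
  #7 SA[7]=10  'bddbbd'
  #8 SA[8]=0  'cabbadccdabddbbd'
  #9 SA[9]=6  'ccdabddbbd'
  #10 SA[10]=7  'cdabddbbd'
  #11 SA[11]=15  'd'
  #12 SA[12]=8  'dabddbbd'
  #13 SA[13]=12  'dbbd'
  #14 SA[14]=5  'dccdabddbbd'
  #15 SA[15]=11  'ddbbd'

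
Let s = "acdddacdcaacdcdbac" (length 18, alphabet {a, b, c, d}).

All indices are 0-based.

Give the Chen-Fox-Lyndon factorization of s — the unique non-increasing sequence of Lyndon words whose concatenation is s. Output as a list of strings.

["acddd", "acdc", "aacdcdbac"]

emit factor 1: 'acddd' (i=0, period=5)
emit factor 2: 'acdc' (i=5, period=4)
emit factor 3: 'aacdcdbac' (i=9, period=9)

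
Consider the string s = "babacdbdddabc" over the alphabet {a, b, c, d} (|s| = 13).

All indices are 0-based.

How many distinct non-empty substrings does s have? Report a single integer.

rank→(start, suffix):
  0 → (1, 'abacdbdddabc')
  1 → (10, 'abc')
  2 → (3, 'acdbdddabc')
  3 → (0, 'babacdbdddabc')
  4 → (2, 'bacdbdddabc')
  5 → (11, 'bc')
  6 → (6, 'bdddabc')
  7 → (12, 'c')
  8 → (4, 'cdbdddabc')
  9 → (9, 'dabc')
  10 → (5, 'dbdddabc')
  11 → (8, 'ddabc')
  12 → (7, 'dddabc')

SA = [1, 10, 3, 0, 2, 11, 6, 12, 4, 9, 5, 8, 7]
[i] adj suffixes → lcp
  [1] 1/10 → 2 ('ab')
  [2] 10/3 → 1 ('a')
  [3] 3/0 → 0 ('')
  [4] 0/2 → 2 ('ba')
  [5] 2/11 → 1 ('b')
  [6] 11/6 → 1 ('b')
  [7] 6/12 → 0 ('')
  [8] 12/4 → 1 ('c')
  [9] 4/9 → 0 ('')
  [10] 9/5 → 1 ('d')
  [11] 5/8 → 1 ('d')
  [12] 8/7 → 2 ('dd')

n(n+1)/2 = 13·14/2 = 91
Σ LCP = 0 + 2 + 1 + 0 + 2 + 1 + 1 + 0 + 1 + 0 + 1 + 1 + 2 = 12
distinct = 91 − 12 = 79

79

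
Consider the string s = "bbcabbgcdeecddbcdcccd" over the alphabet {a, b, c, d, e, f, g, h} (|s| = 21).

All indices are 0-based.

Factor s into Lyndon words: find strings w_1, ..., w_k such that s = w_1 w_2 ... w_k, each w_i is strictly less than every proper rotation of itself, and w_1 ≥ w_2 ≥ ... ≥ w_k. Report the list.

emit factor 1: 'bbc' (i=0, period=3)
emit factor 2: 'abbgcdeecddbcdcccd' (i=3, period=18)

["bbc", "abbgcdeecddbcdcccd"]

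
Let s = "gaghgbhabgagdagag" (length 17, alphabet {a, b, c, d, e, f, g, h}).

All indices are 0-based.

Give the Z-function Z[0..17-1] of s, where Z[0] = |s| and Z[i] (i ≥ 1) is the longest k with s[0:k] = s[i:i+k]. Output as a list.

Z[0]=17
i=1: outside box; Z[1]=0
i=2: outside box; Z[2]=1 scan→box=[2,3)
i=3: outside box; Z[3]=0
i=4: outside box; Z[4]=1 scan→box=[4,5)
i=5: outside box; Z[5]=0
i=6: outside box; Z[6]=0
i=7: outside box; Z[7]=0
i=8: outside box; Z[8]=0
i=9: outside box; Z[9]=3 scan→box=[9,12)
i=10: min(r-i=2, Z[1]=0)=0; Z[10]=0
i=11: min(r-i=1, Z[2]=1)=1; Z[11]=1
i=12: outside box; Z[12]=0
i=13: outside box; Z[13]=0
i=14: outside box; Z[14]=3 scan→box=[14,17)
i=15: min(r-i=2, Z[1]=0)=0; Z[15]=0
i=16: min(r-i=1, Z[2]=1)=1; Z[16]=1

[17, 0, 1, 0, 1, 0, 0, 0, 0, 3, 0, 1, 0, 0, 3, 0, 1]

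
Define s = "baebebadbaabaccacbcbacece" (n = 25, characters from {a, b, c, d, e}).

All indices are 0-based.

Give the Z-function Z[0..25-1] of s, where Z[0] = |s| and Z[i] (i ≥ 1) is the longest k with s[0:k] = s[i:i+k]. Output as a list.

Z[0]=25
i=1: fresh scan; Z[1]=0
i=2: fresh scan; Z[2]=0
i=3: fresh scan; Z[3]=1 extend→box=[3,4)
i=4: fresh scan; Z[4]=0
i=5: fresh scan; Z[5]=2 extend→box=[5,7)
i=6: min(r-i=1, Z[1]=0)=0; Z[6]=0
i=7: fresh scan; Z[7]=0
i=8: fresh scan; Z[8]=2 extend→box=[8,10)
i=9: min(r-i=1, Z[1]=0)=0; Z[9]=0
i=10: fresh scan; Z[10]=0
i=11: fresh scan; Z[11]=2 extend→box=[11,13)
i=12: min(r-i=1, Z[1]=0)=0; Z[12]=0
i=13: fresh scan; Z[13]=0
i=14: fresh scan; Z[14]=0
i=15: fresh scan; Z[15]=0
i=16: fresh scan; Z[16]=0
i=17: fresh scan; Z[17]=1 extend→box=[17,18)
i=18: fresh scan; Z[18]=0
i=19: fresh scan; Z[19]=2 extend→box=[19,21)
i=20: min(r-i=1, Z[1]=0)=0; Z[20]=0
i=21: fresh scan; Z[21]=0
i=22: fresh scan; Z[22]=0
i=23: fresh scan; Z[23]=0
i=24: fresh scan; Z[24]=0

[25, 0, 0, 1, 0, 2, 0, 0, 2, 0, 0, 2, 0, 0, 0, 0, 0, 1, 0, 2, 0, 0, 0, 0, 0]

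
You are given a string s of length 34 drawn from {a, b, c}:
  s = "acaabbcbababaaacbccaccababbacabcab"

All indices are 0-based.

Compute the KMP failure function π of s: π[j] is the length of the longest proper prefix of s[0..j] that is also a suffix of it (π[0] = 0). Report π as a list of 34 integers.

[0, 0, 1, 1, 0, 0, 0, 0, 1, 0, 1, 0, 1, 1, 1, 2, 0, 0, 0, 1, 2, 0, 1, 0, 1, 0, 0, 1, 2, 3, 0, 0, 1, 0]

π[0] = 0
j=1 s[j]='c': π[1]=0 (border '')
j=2 s[j]='a': π[2]=1 (border 'a')
j=3 s[j]='a': k: 1→0; π[3]=1 (border 'a')
j=4 s[j]='b': k: 1→0; π[4]=0 (border '')
j=5 s[j]='b': π[5]=0 (border '')
j=6 s[j]='c': π[6]=0 (border '')
j=7 s[j]='b': π[7]=0 (border '')
j=8 s[j]='a': π[8]=1 (border 'a')
j=9 s[j]='b': k: 1→0; π[9]=0 (border '')
j=10 s[j]='a': π[10]=1 (border 'a')
j=11 s[j]='b': k: 1→0; π[11]=0 (border '')
j=12 s[j]='a': π[12]=1 (border 'a')
j=13 s[j]='a': k: 1→0; π[13]=1 (border 'a')
j=14 s[j]='a': k: 1→0; π[14]=1 (border 'a')
j=15 s[j]='c': π[15]=2 (border 'ac')
j=16 s[j]='b': k: 2→0; π[16]=0 (border '')
j=17 s[j]='c': π[17]=0 (border '')
j=18 s[j]='c': π[18]=0 (border '')
j=19 s[j]='a': π[19]=1 (border 'a')
j=20 s[j]='c': π[20]=2 (border 'ac')
j=21 s[j]='c': k: 2→0; π[21]=0 (border '')
j=22 s[j]='a': π[22]=1 (border 'a')
j=23 s[j]='b': k: 1→0; π[23]=0 (border '')
j=24 s[j]='a': π[24]=1 (border 'a')
j=25 s[j]='b': k: 1→0; π[25]=0 (border '')
j=26 s[j]='b': π[26]=0 (border '')
j=27 s[j]='a': π[27]=1 (border 'a')
j=28 s[j]='c': π[28]=2 (border 'ac')
j=29 s[j]='a': π[29]=3 (border 'aca')
j=30 s[j]='b': k: 3→1→0; π[30]=0 (border '')
j=31 s[j]='c': π[31]=0 (border '')
j=32 s[j]='a': π[32]=1 (border 'a')
j=33 s[j]='b': k: 1→0; π[33]=0 (border '')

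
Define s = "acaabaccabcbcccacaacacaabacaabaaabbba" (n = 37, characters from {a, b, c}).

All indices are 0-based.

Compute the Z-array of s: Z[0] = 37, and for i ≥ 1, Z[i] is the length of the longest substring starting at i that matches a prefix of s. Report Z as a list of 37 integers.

[37, 0, 1, 1, 0, 2, 0, 0, 1, 0, 0, 0, 0, 0, 0, 4, 0, 1, 3, 0, 7, 0, 1, 1, 0, 6, 0, 1, 1, 0, 1, 1, 1, 0, 0, 0, 1]

Z[0]=37
i=1: i≥r, start 0; Z[1]=0
i=2: i≥r, start 0; Z[2]=1 scan→box=[2,3)
i=3: i≥r, start 0; Z[3]=1 scan→box=[3,4)
i=4: i≥r, start 0; Z[4]=0
i=5: i≥r, start 0; Z[5]=2 scan→box=[5,7)
i=6: min(r-i=1, Z[1]=0)=0; Z[6]=0
i=7: i≥r, start 0; Z[7]=0
i=8: i≥r, start 0; Z[8]=1 scan→box=[8,9)
i=9: i≥r, start 0; Z[9]=0
i=10: i≥r, start 0; Z[10]=0
i=11: i≥r, start 0; Z[11]=0
i=12: i≥r, start 0; Z[12]=0
i=13: i≥r, start 0; Z[13]=0
i=14: i≥r, start 0; Z[14]=0
i=15: i≥r, start 0; Z[15]=4 scan→box=[15,19)
i=16: min(r-i=3, Z[1]=0)=0; Z[16]=0
i=17: min(r-i=2, Z[2]=1)=1; Z[17]=1
i=18: min(r-i=1, Z[3]=1)=1; Z[18]=3 scan→box=[18,21)
i=19: min(r-i=2, Z[1]=0)=0; Z[19]=0
i=20: min(r-i=1, Z[2]=1)=1; Z[20]=7 scan→box=[20,27)
i=21: min(r-i=6, Z[1]=0)=0; Z[21]=0
i=22: min(r-i=5, Z[2]=1)=1; Z[22]=1
i=23: min(r-i=4, Z[3]=1)=1; Z[23]=1
i=24: min(r-i=3, Z[4]=0)=0; Z[24]=0
i=25: min(r-i=2, Z[5]=2)=2; Z[25]=6 scan→box=[25,31)
i=26: min(r-i=5, Z[1]=0)=0; Z[26]=0
i=27: min(r-i=4, Z[2]=1)=1; Z[27]=1
i=28: min(r-i=3, Z[3]=1)=1; Z[28]=1
i=29: min(r-i=2, Z[4]=0)=0; Z[29]=0
i=30: min(r-i=1, Z[5]=2)=1; Z[30]=1
i=31: i≥r, start 0; Z[31]=1 scan→box=[31,32)
i=32: i≥r, start 0; Z[32]=1 scan→box=[32,33)
i=33: i≥r, start 0; Z[33]=0
i=34: i≥r, start 0; Z[34]=0
i=35: i≥r, start 0; Z[35]=0
i=36: i≥r, start 0; Z[36]=1 scan→box=[36,37)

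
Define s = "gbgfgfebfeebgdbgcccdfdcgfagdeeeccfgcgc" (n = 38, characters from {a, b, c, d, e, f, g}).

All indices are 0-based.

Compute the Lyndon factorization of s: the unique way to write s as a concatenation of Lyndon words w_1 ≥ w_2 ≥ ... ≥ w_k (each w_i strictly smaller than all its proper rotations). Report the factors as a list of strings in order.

["g", "bgfgfe", "bfeebgdbgcccdfdcgf", "agdeeeccfgcgc"]

emit factor 1: 'g' (i=0, period=1)
emit factor 2: 'bgfgfe' (i=1, period=6)
emit factor 3: 'bfeebgdbgcccdfdcgf' (i=7, period=18)
emit factor 4: 'agdeeeccfgcgc' (i=25, period=13)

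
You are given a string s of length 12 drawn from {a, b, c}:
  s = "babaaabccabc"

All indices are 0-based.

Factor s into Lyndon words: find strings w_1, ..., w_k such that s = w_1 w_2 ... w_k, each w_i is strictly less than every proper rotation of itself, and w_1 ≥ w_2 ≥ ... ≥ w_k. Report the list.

emit factor 1: 'b' (i=0, period=1)
emit factor 2: 'ab' (i=1, period=2)
emit factor 3: 'aaabccabc' (i=3, period=9)

["b", "ab", "aaabccabc"]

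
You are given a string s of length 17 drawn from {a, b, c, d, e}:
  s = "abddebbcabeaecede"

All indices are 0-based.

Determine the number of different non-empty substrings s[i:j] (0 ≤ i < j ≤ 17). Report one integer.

139

rank→(start, suffix):
  0 → (0, 'abddebbcabeaecede')
  1 → (8, 'abeaecede')
  2 → (11, 'aecede')
  3 → (5, 'bbcabeaecede')
  4 → (6, 'bcabeaecede')
  5 → (1, 'bddebbcabeaecede')
  6 → (9, 'beaecede')
  7 → (7, 'cabeaecede')
  8 → (13, 'cede')
  9 → (2, 'ddebbcabeaecede')
  10 → (15, 'de')
  11 → (3, 'debbcabeaecede')
  12 → (16, 'e')
  13 → (10, 'eaecede')
  14 → (4, 'ebbcabeaecede')
  15 → (12, 'ecede')
  16 → (14, 'ede')

SA = [0, 8, 11, 5, 6, 1, 9, 7, 13, 2, 15, 3, 16, 10, 4, 12, 14]
i: (SA[i-1],SA[i]) lcp shared
  1: (0,8) 2 'ab'
  2: (8,11) 1 'a'
  3: (11,5) 0 ''
  4: (5,6) 1 'b'
  5: (6,1) 1 'b'
  6: (1,9) 1 'b'
  7: (9,7) 0 ''
  8: (7,13) 1 'c'
  9: (13,2) 0 ''
  10: (2,15) 1 'd'
  11: (15,3) 2 'de'
  12: (3,16) 0 ''
  13: (16,10) 1 'e'
  14: (10,4) 1 'e'
  15: (4,12) 1 'e'
  16: (12,14) 1 'e'

n(n+1)/2 = 17·18/2 = 153
Σ LCP = 0 + 2 + 1 + 0 + 1 + 1 + 1 + 0 + 1 + 0 + 1 + 2 + 0 + 1 + 1 + 1 + 1 = 14
distinct = 153 − 14 = 139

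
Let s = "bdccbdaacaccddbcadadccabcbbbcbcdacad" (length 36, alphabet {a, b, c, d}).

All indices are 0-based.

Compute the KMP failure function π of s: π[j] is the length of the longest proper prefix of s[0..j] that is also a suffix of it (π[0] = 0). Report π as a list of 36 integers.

π[0] = 0
j=1 s[j]='d': π[1]=0 (border '')
j=2 s[j]='c': π[2]=0 (border '')
j=3 s[j]='c': π[3]=0 (border '')
j=4 s[j]='b': π[4]=1 (border 'b')
j=5 s[j]='d': π[5]=2 (border 'bd')
j=6 s[j]='a': k: 2→0; π[6]=0 (border '')
j=7 s[j]='a': π[7]=0 (border '')
j=8 s[j]='c': π[8]=0 (border '')
j=9 s[j]='a': π[9]=0 (border '')
j=10 s[j]='c': π[10]=0 (border '')
j=11 s[j]='c': π[11]=0 (border '')
j=12 s[j]='d': π[12]=0 (border '')
j=13 s[j]='d': π[13]=0 (border '')
j=14 s[j]='b': π[14]=1 (border 'b')
j=15 s[j]='c': k: 1→0; π[15]=0 (border '')
j=16 s[j]='a': π[16]=0 (border '')
j=17 s[j]='d': π[17]=0 (border '')
j=18 s[j]='a': π[18]=0 (border '')
j=19 s[j]='d': π[19]=0 (border '')
j=20 s[j]='c': π[20]=0 (border '')
j=21 s[j]='c': π[21]=0 (border '')
j=22 s[j]='a': π[22]=0 (border '')
j=23 s[j]='b': π[23]=1 (border 'b')
j=24 s[j]='c': k: 1→0; π[24]=0 (border '')
j=25 s[j]='b': π[25]=1 (border 'b')
j=26 s[j]='b': k: 1→0; π[26]=1 (border 'b')
j=27 s[j]='b': k: 1→0; π[27]=1 (border 'b')
j=28 s[j]='c': k: 1→0; π[28]=0 (border '')
j=29 s[j]='b': π[29]=1 (border 'b')
j=30 s[j]='c': k: 1→0; π[30]=0 (border '')
j=31 s[j]='d': π[31]=0 (border '')
j=32 s[j]='a': π[32]=0 (border '')
j=33 s[j]='c': π[33]=0 (border '')
j=34 s[j]='a': π[34]=0 (border '')
j=35 s[j]='d': π[35]=0 (border '')

[0, 0, 0, 0, 1, 2, 0, 0, 0, 0, 0, 0, 0, 0, 1, 0, 0, 0, 0, 0, 0, 0, 0, 1, 0, 1, 1, 1, 0, 1, 0, 0, 0, 0, 0, 0]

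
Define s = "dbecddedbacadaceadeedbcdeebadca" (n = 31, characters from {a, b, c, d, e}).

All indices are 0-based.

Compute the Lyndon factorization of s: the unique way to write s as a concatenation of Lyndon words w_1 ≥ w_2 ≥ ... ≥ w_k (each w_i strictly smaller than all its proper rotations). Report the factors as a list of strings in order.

emit factor 1: 'd' (i=0, period=1)
emit factor 2: 'becdded' (i=1, period=7)
emit factor 3: 'b' (i=8, period=1)
emit factor 4: 'acadaceadeedbcdeebadc' (i=9, period=21)
emit factor 5: 'a' (i=30, period=1)

["d", "becdded", "b", "acadaceadeedbcdeebadc", "a"]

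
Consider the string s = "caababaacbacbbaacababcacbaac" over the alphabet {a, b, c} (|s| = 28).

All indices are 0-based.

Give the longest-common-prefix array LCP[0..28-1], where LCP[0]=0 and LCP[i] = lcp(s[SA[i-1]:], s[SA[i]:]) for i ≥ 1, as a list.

[0, 2, 3, 3, 1, 3, 4, 2, 1, 2, 2, 4, 3, 0, 4, 4, 2, 3, 2, 1, 1, 0, 1, 2, 2, 1, 3, 2]

rank | idx | suffix
   0 |   1 | aababaacbacbbaacababcacbaac
   1 |  25 | aac
   2 |  14 | aacababcacbaac
   3 |   6 | aacbacbbaacababcacbaac
   4 |   4 | abaacbacbbaacababcacbaac
   5 |   2 | ababaacbacbbaacababcacbaac
   6 |  17 | ababcacbaac
   7 |  19 | abcacbaac
   8 |  26 | ac
   9 |  15 | acababcacbaac
  10 |  22 | acbaac
  11 |   7 | acbacbbaacababcacbaac
  12 |  10 | acbbaacababcacbaac
  13 |  24 | baac
  14 |  13 | baacababcacbaac
  15 |   5 | baacbacbbaacababcacbaac
  16 |   3 | babaacbacbbaacababcacbaac
  17 |  18 | babcacbaac
  18 |   9 | bacbbaacababcacbaac
  19 |  12 | bbaacababcacbaac
  20 |  20 | bcacbaac
  21 |  27 | c
  22 |   0 | caababaacbacbbaacababcacbaac
  23 |  16 | cababcacbaac
  24 |  21 | cacbaac
  25 |  23 | cbaac
  26 |   8 | cbacbbaacababcacbaac
  27 |  11 | cbbaacababcacbaac

SA = [1, 25, 14, 6, 4, 2, 17, 19, 26, 15, 22, 7, 10, 24, 13, 5, 3, 18, 9, 12, 20, 27, 0, 16, 21, 23, 8, 11]
i: (SA[i-1],SA[i]) lcp shared
  1: (1,25) 2 'aa'
  2: (25,14) 3 'aac'
  3: (14,6) 3 'aac'
  4: (6,4) 1 'a'
  5: (4,2) 3 'aba'
  6: (2,17) 4 'abab'
  7: (17,19) 2 'ab'
  8: (19,26) 1 'a'
  9: (26,15) 2 'ac'
  10: (15,22) 2 'ac'
  11: (22,7) 4 'acba'
  12: (7,10) 3 'acb'
  13: (10,24) 0 ''
  14: (24,13) 4 'baac'
  15: (13,5) 4 'baac'
  16: (5,3) 2 'ba'
  17: (3,18) 3 'bab'
  18: (18,9) 2 'ba'
  19: (9,12) 1 'b'
  20: (12,20) 1 'b'
  21: (20,27) 0 ''
  22: (27,0) 1 'c'
  23: (0,16) 2 'ca'
  24: (16,21) 2 'ca'
  25: (21,23) 1 'c'
  26: (23,8) 3 'cba'
  27: (8,11) 2 'cb'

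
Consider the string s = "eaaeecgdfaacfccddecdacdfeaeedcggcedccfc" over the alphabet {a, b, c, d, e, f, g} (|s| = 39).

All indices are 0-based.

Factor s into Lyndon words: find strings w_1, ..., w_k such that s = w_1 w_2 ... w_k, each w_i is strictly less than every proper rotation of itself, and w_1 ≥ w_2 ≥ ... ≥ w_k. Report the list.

emit factor 1: 'e' (i=0, period=1)
emit factor 2: 'aaeecgdf' (i=1, period=8)
emit factor 3: 'aacfccddecdacdfeaeedcggcedccfc' (i=9, period=30)

["e", "aaeecgdf", "aacfccddecdacdfeaeedcggcedccfc"]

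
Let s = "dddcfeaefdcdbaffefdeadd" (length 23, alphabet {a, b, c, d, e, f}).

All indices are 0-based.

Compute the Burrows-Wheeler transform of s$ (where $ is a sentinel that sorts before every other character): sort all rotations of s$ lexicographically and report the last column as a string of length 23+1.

deebddddcfdad$fdfafeecfa

rank  rotation                  last
    0  $dddcfeaefdcdbaffefdeadd  d
    1  add$dddcfeaefdcdbaffefde  e
    2  aefdcdbaffefdeadd$dddcfe  e
    3  affefdeadd$dddcfeaefdcdb  b
    4  baffefdeadd$dddcfeaefdcd  d
    5  cdbaffefdeadd$dddcfeaefd  d
    6  cfeaefdcdbaffefdeadd$ddd  d
    7  d$dddcfeaefdcdbaffefdead  d
    8  dbaffefdeadd$dddcfeaefdc  c
    9  dcdbaffefdeadd$dddcfeaef  f
   10  dcfeaefdcdbaffefdeadd$dd  d
   11  dd$dddcfeaefdcdbaffefdea  a
   12  ddcfeaefdcdbaffefdeadd$d  d
   13  dddcfeaefdcdbaffefdeadd$  $
   14  deadd$dddcfeaefdcdbaffef  f
   15  eadd$dddcfeaefdcdbaffefd  d
   16  eaefdcdbaffefdeadd$dddcf  f
   17  efdcdbaffefdeadd$dddcfea  a
   18  efdeadd$dddcfeaefdcdbaff  f
   19  fdcdbaffefdeadd$dddcfeae  e
   20  fdeadd$dddcfeaefdcdbaffe  e
   21  feaefdcdbaffefdeadd$dddc  c
   22  fefdeadd$dddcfeaefdcdbaf  f
   23  ffefdeadd$dddcfeaefdcdba  a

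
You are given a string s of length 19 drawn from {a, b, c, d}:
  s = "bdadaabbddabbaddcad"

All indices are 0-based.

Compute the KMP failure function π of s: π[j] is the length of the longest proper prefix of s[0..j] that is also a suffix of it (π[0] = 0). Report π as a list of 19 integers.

[0, 0, 0, 0, 0, 0, 1, 1, 2, 0, 0, 1, 1, 0, 0, 0, 0, 0, 0]

π[0] = 0
j=1 s[j]='d': π[1]=0 (border '')
j=2 s[j]='a': π[2]=0 (border '')
j=3 s[j]='d': π[3]=0 (border '')
j=4 s[j]='a': π[4]=0 (border '')
j=5 s[j]='a': π[5]=0 (border '')
j=6 s[j]='b': π[6]=1 (border 'b')
j=7 s[j]='b': k: 1→0; π[7]=1 (border 'b')
j=8 s[j]='d': π[8]=2 (border 'bd')
j=9 s[j]='d': k: 2→0; π[9]=0 (border '')
j=10 s[j]='a': π[10]=0 (border '')
j=11 s[j]='b': π[11]=1 (border 'b')
j=12 s[j]='b': k: 1→0; π[12]=1 (border 'b')
j=13 s[j]='a': k: 1→0; π[13]=0 (border '')
j=14 s[j]='d': π[14]=0 (border '')
j=15 s[j]='d': π[15]=0 (border '')
j=16 s[j]='c': π[16]=0 (border '')
j=17 s[j]='a': π[17]=0 (border '')
j=18 s[j]='d': π[18]=0 (border '')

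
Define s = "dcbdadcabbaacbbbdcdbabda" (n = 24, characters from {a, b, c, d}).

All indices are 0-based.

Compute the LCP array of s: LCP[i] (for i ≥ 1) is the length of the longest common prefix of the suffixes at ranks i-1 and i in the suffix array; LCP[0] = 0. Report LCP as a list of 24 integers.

[0, 1, 1, 2, 1, 1, 0, 2, 1, 2, 2, 1, 3, 2, 0, 1, 2, 1, 0, 2, 1, 1, 2, 2]

sorted suffixes:
  #0 SA[0]=23  'a'
  #1 SA[1]=10  'aacbbbdcdbabda'
  #2 SA[2]=7  'abbaacbbbdcdbabda'
  #3 SA[3]=20  'abda'
  #4 SA[4]=11  'acbbbdcdbabda'
  #5 SA[5]=4  'adcabbaacbbbdcdbabda'
  #6 SA[6]=9  'baacbbbdcdbabda'
  #7 SA[7]=19  'babda'
  #8 SA[8]=8  'bbaacbbbdcdbabda'
  #9 SA[9]=13  'bbbdcdbabda'
  #10 SA[10]=14  'bbdcdbabda'
  #11 SA[11]=21  'bda'
  #12 SA[12]=2  'bdadcabbaacbbbdcdbabda'
  #13 SA[13]=15  'bdcdbabda'
  #14 SA[14]=6  'cabbaacbbbdcdbabda'
  #15 SA[15]=12  'cbbbdcdbabda'
  #16 SA[16]=1  'cbdadcabbaacbbbdcdbabda'
  #17 SA[17]=17  'cdbabda'
  #18 SA[18]=22  'da'
  #19 SA[19]=3  'dadcabbaacbbbdcdbabda'
  #20 SA[20]=18  'dbabda'
  #21 SA[21]=5  'dcabbaacbbbdcdbabda'
  #22 SA[22]=0  'dcbdadcabbaacbbbdcdbabda'
  #23 SA[23]=16  'dcdbabda'

SA = [23, 10, 7, 20, 11, 4, 9, 19, 8, 13, 14, 21, 2, 15, 6, 12, 1, 17, 22, 3, 18, 5, 0, 16]
i: (SA[i-1],SA[i]) lcp shared
  1: (23,10) 1 'a'
  2: (10,7) 1 'a'
  3: (7,20) 2 'ab'
  4: (20,11) 1 'a'
  5: (11,4) 1 'a'
  6: (4,9) 0 ''
  7: (9,19) 2 'ba'
  8: (19,8) 1 'b'
  9: (8,13) 2 'bb'
  10: (13,14) 2 'bb'
  11: (14,21) 1 'b'
  12: (21,2) 3 'bda'
  13: (2,15) 2 'bd'
  14: (15,6) 0 ''
  15: (6,12) 1 'c'
  16: (12,1) 2 'cb'
  17: (1,17) 1 'c'
  18: (17,22) 0 ''
  19: (22,3) 2 'da'
  20: (3,18) 1 'd'
  21: (18,5) 1 'd'
  22: (5,0) 2 'dc'
  23: (0,16) 2 'dc'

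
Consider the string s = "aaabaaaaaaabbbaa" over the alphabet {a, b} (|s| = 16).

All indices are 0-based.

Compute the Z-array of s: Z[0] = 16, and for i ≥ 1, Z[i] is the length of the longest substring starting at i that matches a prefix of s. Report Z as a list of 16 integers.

Z[0]=16
i=1: fresh scan; Z[1]=2 grow→box=[1,3)
i=2: min(r-i=1, Z[1]=2)=1; Z[2]=1
i=3: fresh scan; Z[3]=0
i=4: fresh scan; Z[4]=3 grow→box=[4,7)
i=5: min(r-i=2, Z[1]=2)=2; Z[5]=3 grow→box=[5,8)
i=6: min(r-i=2, Z[1]=2)=2; Z[6]=3 grow→box=[6,9)
i=7: min(r-i=2, Z[1]=2)=2; Z[7]=3 grow→box=[7,10)
i=8: min(r-i=2, Z[1]=2)=2; Z[8]=4 grow→box=[8,12)
i=9: min(r-i=3, Z[1]=2)=2; Z[9]=2
i=10: min(r-i=2, Z[2]=1)=1; Z[10]=1
i=11: min(r-i=1, Z[3]=0)=0; Z[11]=0
i=12: fresh scan; Z[12]=0
i=13: fresh scan; Z[13]=0
i=14: fresh scan; Z[14]=2 grow→box=[14,16)
i=15: min(r-i=1, Z[1]=2)=1; Z[15]=1

[16, 2, 1, 0, 3, 3, 3, 3, 4, 2, 1, 0, 0, 0, 2, 1]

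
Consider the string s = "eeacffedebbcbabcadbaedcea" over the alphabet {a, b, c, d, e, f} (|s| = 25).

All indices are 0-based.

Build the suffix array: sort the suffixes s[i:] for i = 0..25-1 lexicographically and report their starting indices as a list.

[24, 13, 2, 16, 19, 12, 18, 9, 14, 10, 15, 11, 22, 3, 17, 21, 7, 23, 1, 8, 20, 6, 0, 5, 4]

sorted suffixes:
  #0 SA[0]=24  'a'
  #1 SA[1]=13  'abcadbaedcea'
  #2 SA[2]=2  'acffedebbcbabcadbaedcea'
  #3 SA[3]=16  'adbaedcea'
  #4 SA[4]=19  'aedcea'
  #5 SA[5]=12  'babcadbaedcea'
  #6 SA[6]=18  'baedcea'
  #7 SA[7]=9  'bbcbabcadbaedcea'
  #8 SA[8]=14  'bcadbaedcea'
  #9 SA[9]=10  'bcbabcadbaedcea'
  #10 SA[10]=15  'cadbaedcea'
  #11 SA[11]=11  'cbabcadbaedcea'
  #12 SA[12]=22  'cea'
  #13 SA[13]=3  'cffedebbcbabcadbaedcea'
  #14 SA[14]=17  'dbaedcea'
  #15 SA[15]=21  'dcea'
  #16 SA[16]=7  'debbcbabcadbaedcea'
  #17 SA[17]=23  'ea'
  #18 SA[18]=1  'eacffedebbcbabcadbaedcea'
  #19 SA[19]=8  'ebbcbabcadbaedcea'
  #20 SA[20]=20  'edcea'
  #21 SA[21]=6  'edebbcbabcadbaedcea'
  #22 SA[22]=0  'eeacffedebbcbabcadbaedcea'
  #23 SA[23]=5  'fedebbcbabcadbaedcea'
  #24 SA[24]=4  'ffedebbcbabcadbaedcea'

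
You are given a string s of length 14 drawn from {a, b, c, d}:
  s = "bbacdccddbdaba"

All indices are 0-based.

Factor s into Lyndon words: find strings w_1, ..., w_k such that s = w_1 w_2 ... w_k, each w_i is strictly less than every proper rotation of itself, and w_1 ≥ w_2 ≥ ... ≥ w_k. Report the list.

emit factor 1: 'b' (i=0, period=1)
emit factor 2: 'b' (i=1, period=1)
emit factor 3: 'acdccddbd' (i=2, period=9)
emit factor 4: 'ab' (i=11, period=2)
emit factor 5: 'a' (i=13, period=1)

["b", "b", "acdccddbd", "ab", "a"]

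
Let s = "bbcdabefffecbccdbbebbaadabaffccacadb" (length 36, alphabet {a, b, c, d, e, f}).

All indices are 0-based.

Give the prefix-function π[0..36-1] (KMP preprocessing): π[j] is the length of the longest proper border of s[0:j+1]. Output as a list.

π[0] = 0
j=1 s[j]='b': π[1]=1 (border 'b')
j=2 s[j]='c': k: 1→0; π[2]=0 (border '')
j=3 s[j]='d': π[3]=0 (border '')
j=4 s[j]='a': π[4]=0 (border '')
j=5 s[j]='b': π[5]=1 (border 'b')
j=6 s[j]='e': k: 1→0; π[6]=0 (border '')
j=7 s[j]='f': π[7]=0 (border '')
j=8 s[j]='f': π[8]=0 (border '')
j=9 s[j]='f': π[9]=0 (border '')
j=10 s[j]='e': π[10]=0 (border '')
j=11 s[j]='c': π[11]=0 (border '')
j=12 s[j]='b': π[12]=1 (border 'b')
j=13 s[j]='c': k: 1→0; π[13]=0 (border '')
j=14 s[j]='c': π[14]=0 (border '')
j=15 s[j]='d': π[15]=0 (border '')
j=16 s[j]='b': π[16]=1 (border 'b')
j=17 s[j]='b': π[17]=2 (border 'bb')
j=18 s[j]='e': k: 2→1→0; π[18]=0 (border '')
j=19 s[j]='b': π[19]=1 (border 'b')
j=20 s[j]='b': π[20]=2 (border 'bb')
j=21 s[j]='a': k: 2→1→0; π[21]=0 (border '')
j=22 s[j]='a': π[22]=0 (border '')
j=23 s[j]='d': π[23]=0 (border '')
j=24 s[j]='a': π[24]=0 (border '')
j=25 s[j]='b': π[25]=1 (border 'b')
j=26 s[j]='a': k: 1→0; π[26]=0 (border '')
j=27 s[j]='f': π[27]=0 (border '')
j=28 s[j]='f': π[28]=0 (border '')
j=29 s[j]='c': π[29]=0 (border '')
j=30 s[j]='c': π[30]=0 (border '')
j=31 s[j]='a': π[31]=0 (border '')
j=32 s[j]='c': π[32]=0 (border '')
j=33 s[j]='a': π[33]=0 (border '')
j=34 s[j]='d': π[34]=0 (border '')
j=35 s[j]='b': π[35]=1 (border 'b')

[0, 1, 0, 0, 0, 1, 0, 0, 0, 0, 0, 0, 1, 0, 0, 0, 1, 2, 0, 1, 2, 0, 0, 0, 0, 1, 0, 0, 0, 0, 0, 0, 0, 0, 0, 1]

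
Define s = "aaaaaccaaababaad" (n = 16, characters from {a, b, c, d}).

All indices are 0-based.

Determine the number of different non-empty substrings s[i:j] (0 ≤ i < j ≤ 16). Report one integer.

111

sorted suffixes:
  #0 SA[0]=0  'aaaaaccaaababaad'
  #1 SA[1]=1  'aaaaccaaababaad'
  #2 SA[2]=7  'aaababaad'
  #3 SA[3]=2  'aaaccaaababaad'
  #4 SA[4]=8  'aababaad'
  #5 SA[5]=3  'aaccaaababaad'
  #6 SA[6]=13  'aad'
  #7 SA[7]=11  'abaad'
  #8 SA[8]=9  'ababaad'
  #9 SA[9]=4  'accaaababaad'
  #10 SA[10]=14  'ad'
  #11 SA[11]=12  'baad'
  #12 SA[12]=10  'babaad'
  #13 SA[13]=6  'caaababaad'
  #14 SA[14]=5  'ccaaababaad'
  #15 SA[15]=15  'd'

SA = [0, 1, 7, 2, 8, 3, 13, 11, 9, 4, 14, 12, 10, 6, 5, 15]
rank  pair      lcp
   1  s[0:],s[1:]  4  'aaaa'
   2  s[1:],s[7:]  3  'aaa'
   3  s[7:],s[2:]  3  'aaa'
   4  s[2:],s[8:]  2  'aa'
   5  s[8:],s[3:]  2  'aa'
   6  s[3:],s[13:]  2  'aa'
   7  s[13:],s[11:]  1  'a'
   8  s[11:],s[9:]  3  'aba'
   9  s[9:],s[4:]  1  'a'
  10  s[4:],s[14:]  1  'a'
  11  s[14:],s[12:]  0  ''
  12  s[12:],s[10:]  2  'ba'
  13  s[10:],s[6:]  0  ''
  14  s[6:],s[5:]  1  'c'
  15  s[5:],s[15:]  0  ''

n(n+1)/2 = 16·17/2 = 136
Σ LCP = 0 + 4 + 3 + 3 + 2 + 2 + 2 + 1 + 3 + 1 + 1 + 0 + 2 + 0 + 1 + 0 = 25
distinct = 136 − 25 = 111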